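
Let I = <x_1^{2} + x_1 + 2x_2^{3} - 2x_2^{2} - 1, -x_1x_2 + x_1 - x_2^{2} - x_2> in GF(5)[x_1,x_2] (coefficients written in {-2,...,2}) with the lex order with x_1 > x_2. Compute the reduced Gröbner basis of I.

f_1 = x_1^{2} + x_1 + 2x_2^{3} - 2x_2^{2} - 1, LT = x_1^{2}.
f_2 = -x_1x_2 + x_1 - x_2^{2} - x_2, LT = x_1x_2.

S(f_1,f_2): lcm = x_1^{2}x_2. S = x_1^{2} - x_1x_2^{2} + 2x_2^{4} - 2x_2^{3} - x_2.
  leading term x_1^{2}: subtract (1)·f_1 from x_1^{2} - x_1x_2^{2} + 2x_2^{4} - 2x_2^{3} - x_2 → -x_1x_2^{2} - x_1 + 2x_2^{4} + x_2^{3} + 2x_2^{2} - x_2 + 1
  leading term x_1x_2^{2}: subtract (x_2)·f_2 from -x_1x_2^{2} - x_1 + 2x_2^{4} + x_2^{3} + 2x_2^{2} - x_2 + 1 → -x_1x_2 - x_1 + 2x_2^{4} + 2x_2^{3} - 2x_2^{2} - x_2 + 1
  leading term x_1x_2: subtract (1)·f_2 from -x_1x_2 - x_1 + 2x_2^{4} + 2x_2^{3} - 2x_2^{2} - x_2 + 1 → -2x_1 + 2x_2^{4} + 2x_2^{3} - x_2^{2} + 1
  leading term x_1: no divisor's leading term divides it; move -2x_1 to the remainder.
  leading term x_2^{4}: no divisor's leading term divides it; move 2x_2^{4} to the remainder.
  leading term x_2^{3}: no divisor's leading term divides it; move 2x_2^{3} to the remainder.
  leading term x_2^{2}: no divisor's leading term divides it; move -x_2^{2} to the remainder.
  leading term 1: no divisor's leading term divides it; move 1 to the remainder.
  remainder -2x_1 + 2x_2^{4} + 2x_2^{3} - x_2^{2} + 1 ≠ 0; add g_3 = -2x_1 + 2x_2^{4} + 2x_2^{3} - x_2^{2} + 1 to the basis.

S(f_1,g_3): lcm = x_1^{2}. S = x_1x_2^{4} + x_1x_2^{3} + 2x_1x_2^{2} - x_1 + 2x_2^{3} - 2x_2^{2} - 1.
  leading term x_1x_2^{4}: subtract (-x_2^{3})·f_2 from x_1x_2^{4} + x_1x_2^{3} + 2x_1x_2^{2} - x_1 + 2x_2^{3} - 2x_2^{2} - 1 → 2x_1x_2^{3} + 2x_1x_2^{2} - x_1 - x_2^{5} - x_2^{4} + 2x_2^{3} - 2x_2^{2} - 1
  leading term x_1x_2^{3}: subtract (-2x_2^{2})·f_2 from 2x_1x_2^{3} + 2x_1x_2^{2} - x_1 - x_2^{5} - x_2^{4} + 2x_2^{3} - 2x_2^{2} - 1 → -x_1x_2^{2} - x_1 - x_2^{5} + 2x_2^{4} - 2x_2^{2} - 1
  leading term x_1x_2^{2}: subtract (x_2)·f_2 from -x_1x_2^{2} - x_1 - x_2^{5} + 2x_2^{4} - 2x_2^{2} - 1 → -x_1x_2 - x_1 - x_2^{5} + 2x_2^{4} + x_2^{3} - x_2^{2} - 1
  leading term x_1x_2: subtract (1)·f_2 from -x_1x_2 - x_1 - x_2^{5} + 2x_2^{4} + x_2^{3} - x_2^{2} - 1 → -2x_1 - x_2^{5} + 2x_2^{4} + x_2^{3} + x_2 - 1
  leading term x_1: subtract (1)·g_3 from -2x_1 - x_2^{5} + 2x_2^{4} + x_2^{3} + x_2 - 1 → -x_2^{5} - x_2^{3} + x_2^{2} + x_2 - 2
  leading term x_2^{5}: no divisor's leading term divides it; move -x_2^{5} to the remainder.
  leading term x_2^{3}: no divisor's leading term divides it; move -x_2^{3} to the remainder.
  leading term x_2^{2}: no divisor's leading term divides it; move x_2^{2} to the remainder.
  leading term x_2: no divisor's leading term divides it; move x_2 to the remainder.
  leading term 1: no divisor's leading term divides it; move -2 to the remainder.
  remainder -x_2^{5} - x_2^{3} + x_2^{2} + x_2 - 2 ≠ 0; add g_4 = -x_2^{5} - x_2^{3} + x_2^{2} + x_2 - 2 to the basis.

The other S-polynomials (S(f_2,g_3), S(f_1,g_4), S(f_2,g_4), S(g_3,g_4)) all reduce to 0 modulo the current basis, so we have a Gröbner basis.
Inter-reduce: drop elements whose leading term is divisible by another's, tail-reduce, and make monic.

G = {x_1 - x_2^{4} - x_2^{3} - 2x_2^{2} + 2, x_2^{5} + x_2^{3} - x_2^{2} - x_2 + 2}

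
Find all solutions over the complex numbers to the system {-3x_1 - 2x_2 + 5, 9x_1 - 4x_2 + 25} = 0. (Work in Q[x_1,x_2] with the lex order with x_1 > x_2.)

Compute a lex Gröbner basis by Buchberger's algorithm.
f_1 = -3x_1 - 2x_2 + 5, LT = x_1.
f_2 = 9x_1 - 4x_2 + 25, LT = x_1.

S(f_1,f_2): lcm = x_1. S = 10/9x_2 - 40/9.
  leading term x_2: no divisor's leading term divides it; move 10/9x_2 to the remainder.
  leading term 1: no divisor's leading term divides it; move -40/9 to the remainder.
  remainder 10/9x_2 - 40/9 ≠ 0; add h_3 = 10/9x_2 - 40/9 to the basis.

The other S-polynomials (S(f_1,h_3), S(f_2,h_3)) all reduce to 0 modulo the current basis, so we have a Gröbner basis.
Inter-reduce: drop elements whose leading term is divisible by another's, tail-reduce, and make monic.
Reduced Gröbner basis: {x_1 + 1, x_2 - 4}.

The lex basis is triangular: the last element involves only x_2. Solving x_2 - 4 = 0 gives x_2 ∈ {4}; substituting each value into the earlier elements determines the remaining variables.
  x_2 = 4: the earlier basis element becomes x_1 + 1 = 0, giving x_1 = -1 — point (-1, 4).

{(-1, 4)}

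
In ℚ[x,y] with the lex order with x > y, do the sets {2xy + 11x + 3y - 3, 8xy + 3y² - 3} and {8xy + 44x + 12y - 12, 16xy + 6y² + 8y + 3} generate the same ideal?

No, the ideals differ.

For a fixed monomial order, each ideal has a unique reduced Gröbner basis; comparing bases decides equality.
Buchberger on the first generating set:
f_1 = 2xy + 11x + 3y - 3, LT = xy.
f_2 = 8xy + 3y² - 3, LT = xy.

S(f_1,f_2): lcm = xy. S = 11/2x - ⅜y² + 3/2y - 9/8.
  reduce S modulo (f_1, f_2):
  remainder 11/2x - ⅜y² + 3/2y - 9/8 ≠ 0; add g_3 = 11/2x - ⅜y² + 3/2y - 9/8 to the basis.

S(f_1,g_3): lcm = xy. S = 11/2x + 3/44y³ - 3/11y² + 75/44y - 3/2.
  reduce S modulo (f_1, f_2, g_3):
  remainder 3/44y³ + 9/88y² + 9/44y - ⅜ ≠ 0; add g_4 = 3/44y³ + 9/88y² + 9/44y - ⅜ to the basis.

The other S-polynomials (S(f_2,g_3), S(f_1,g_4), S(f_2,g_4), S(g_3,g_4)) all reduce to 0 modulo the current basis, so we have a Gröbner basis.
Inter-reduce: drop elements whose leading term is divisible by another's, tail-reduce, and make monic.
Reduced Gröbner basis: {x - 3/44y² + 3/11y - 9/44, y³ + 3/2y² + 3y - 11/2}.

Buchberger on the second generating set:
h_1 = 8xy + 44x + 12y - 12, LT = xy.
h_2 = 16xy + 6y² + 8y + 3, LT = xy.

S(h_1,h_2): lcm = xy. S = 11/2x - ⅜y² + y - 27/16.
  reduce S modulo (h_1, h_2):
  remainder 11/2x - ⅜y² + y - 27/16 ≠ 0; add k_3 = 11/2x - ⅜y² + y - 27/16 to the basis.

S(h_1,k_3): lcm = xy. S = 11/2x + 3/44y³ - 2/11y² + 159/88y - 3/2.
  reduce S modulo (h_1, h_2, k_3):
  remainder 3/44y³ + 17/88y² + 71/88y + 3/16 ≠ 0; add k_4 = 3/44y³ + 17/88y² + 71/88y + 3/16 to the basis.

The other S-polynomials (S(h_2,k_3), S(h_1,k_4), S(h_2,k_4), S(k_3,k_4)) all reduce to 0 modulo the current basis, so we have a Gröbner basis.
Inter-reduce: drop elements whose leading term is divisible by another's, tail-reduce, and make monic.
Reduced Gröbner basis: {x - 3/44y² + 2/11y - 27/88, y³ + 17/6y² + 71/6y + 11/4}.

Since the reduced bases disagree, the two ideals are not the same.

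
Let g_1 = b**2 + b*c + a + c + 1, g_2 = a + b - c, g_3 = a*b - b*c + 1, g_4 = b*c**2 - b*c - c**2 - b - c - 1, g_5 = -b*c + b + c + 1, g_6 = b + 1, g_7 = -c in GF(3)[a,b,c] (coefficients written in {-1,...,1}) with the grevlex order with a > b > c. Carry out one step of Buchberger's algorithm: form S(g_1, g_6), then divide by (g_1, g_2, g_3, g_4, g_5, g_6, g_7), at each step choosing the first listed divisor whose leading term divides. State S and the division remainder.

lcm(LM(g_1), LM(g_6)) = b**2.
S = (lcm/LT(g_1))·g_1 − (lcm/LT(g_6))·g_6 = b*c + a - b + c + 1.
Reduce S modulo (g_1, g_2, g_3, g_4, g_5, g_6, g_7) in that order:
  leading term b*c: subtract (-1)·g_5 from b*c + a - b + c + 1 → a - c - 1
  leading term a: subtract (1)·g_2 from a - c - 1 → -b - 1
  leading term b: subtract (-1)·g_6 from -b - 1 → 0
The remainder is 0, so this S-polynomial contributes no new basis element.

S(g_1, g_6) = b*c + a - b + c + 1; remainder on division = 0.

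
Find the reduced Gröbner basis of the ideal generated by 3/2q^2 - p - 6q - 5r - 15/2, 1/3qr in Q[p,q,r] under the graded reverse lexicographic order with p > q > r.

G = {q^2 - 2/3p - 4q - 10/3r - 5, pr + 5r^2 + 15/2r, qr}

f_1 = 3/2q^2 - p - 6q - 5r - 15/2, LT = q^2.
f_2 = 1/3qr, LT = qr.

S(f_1,f_2): lcm = q^2r. S = -2/3pr - 4qr - 10/3r^2 - 5r.
  reduce S modulo (f_1, f_2):
  remainder -2/3pr - 10/3r^2 - 5r ≠ 0; add g_3 = -2/3pr - 10/3r^2 - 5r to the basis.

The other S-polynomials (S(f_1,g_3), S(f_2,g_3)) all reduce to 0 modulo the current basis, so we have a Gröbner basis.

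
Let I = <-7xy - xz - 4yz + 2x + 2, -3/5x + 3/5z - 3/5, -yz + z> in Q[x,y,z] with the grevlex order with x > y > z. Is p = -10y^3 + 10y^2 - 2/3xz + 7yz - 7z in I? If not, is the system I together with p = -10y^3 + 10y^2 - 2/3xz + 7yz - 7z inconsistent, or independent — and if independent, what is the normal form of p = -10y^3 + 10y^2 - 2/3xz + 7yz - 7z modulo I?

-10y^3 + 10y^2 - 2/3xz + 7yz - 7z is independent of I; its normal form modulo I is -14/3y + 6z.

First compute the reduced Gröbner basis of I by Buchberger's algorithm.
f_1 = -7xy - xz - 4yz + 2x + 2, LT = xy.
f_2 = -3/5x + 3/5z - 3/5, LT = x.
f_3 = -yz + z, LT = yz.

S(f_1,f_2): lcm = xy. S = 1/7xz + 11/7yz - 2/7x - y - 2/7.
  reduce S modulo (f_1, f_2, f_3):
  remainder 1/7z^2 - y + 8/7z ≠ 0; add h_4 = 1/7z^2 - y + 8/7z to the basis.

S(f_3,h_4): lcm = yz^2. S = 7y^2 - 8yz - z^2.
  reduce S modulo (f_1, f_2, f_3, h_4):
  remainder 7y^2 - 7y ≠ 0; add h_5 = 7y^2 - 7y to the basis.

The other S-polynomials (S(f_1,f_3), S(f_2,f_3), S(f_1,h_4), S(f_2,h_4), S(f_1,h_5), S(f_2,h_5), S(f_3,h_5), S(h_4,h_5)) all reduce to 0 modulo the current basis, so we have a Gröbner basis.
Inter-reduce: drop elements whose leading term is divisible by another's, tail-reduce, and make monic.
Reduced Gröbner basis: {y^2 - y, yz - z, z^2 - 7y + 8z, x - z + 1}.
Label its elements g_1 = y^2 - y, g_2 = yz - z, g_3 = z^2 - 7y + 8z, g_4 = x - z + 1.

Reduce p = -10y^3 + 10y^2 - 2/3xz + 7yz - 7z modulo G:
  leading term y^3: subtract (-10y)·g_1 from -10y^3 + 10y^2 - 2/3xz + 7yz - 7z → -2/3xz + 7yz - 7z
  leading term xz: subtract (-2/3z)·g_4 from -2/3xz + 7yz - 7z → 7yz - 2/3z^2 - 19/3z
  leading term yz: subtract (7)·g_2 from 7yz - 2/3z^2 - 19/3z → -2/3z^2 + 2/3z
  leading term z^2: subtract (-2/3)·g_3 from -2/3z^2 + 2/3z → -14/3y + 6z
  leading term y: no divisor's leading term divides it; move -14/3y to the remainder.
  leading term z: no divisor's leading term divides it; move 6z to the remainder.
  normal form = -14/3y + 6z.
The normal form is nonzero, so p ∉ I. Since p minus its normal form lies in I, I + (p) = I + (r) where r = -14/3y + 6z; decide whether this ideal is the whole ring.
Run Buchberger on G together with r (pairs among the g_i already reduce to 0 since G is a Gröbner basis):
g_1 = y^2 - y, LT = y^2.
g_2 = yz - z, LT = yz.
g_3 = z^2 - 7y + 8z, LT = z^2.
g_4 = x - z + 1, LT = x.
r = -14/3y + 6z, LT = y.

S(g_2,r): lcm = yz. S = 9/7z^2 - z.
  reduce S modulo (g_1, g_2, g_3, g_4, r):
  remainder 2/7z ≠ 0; add m_6 = 2/7z to the basis.

The other S-polynomials (S(g_1,g_2), S(g_1,g_3), S(g_1,g_4), S(g_1,r), S(g_2,g_3), S(g_2,g_4), S(g_3,g_4), S(g_3,r), S(g_4,r), S(g_1,m_6), S(g_2,m_6), S(g_3,m_6), S(g_4,m_6), S(r,m_6)) all reduce to 0 modulo the current basis, so we have a Gröbner basis.
Inter-reduce: drop elements whose leading term is divisible by another's, tail-reduce, and make monic.
Reduced Gröbner basis: {x + 1, y, z}.
The reduced Gröbner basis of I + (p) is {x + 1, y, z} ≠ {1}, a proper ideal, so the enlarged system stays consistent: p is independent of I, with normal form -14/3y + 6z.

Ideal membership is decidable via reduction modulo a Gröbner basis.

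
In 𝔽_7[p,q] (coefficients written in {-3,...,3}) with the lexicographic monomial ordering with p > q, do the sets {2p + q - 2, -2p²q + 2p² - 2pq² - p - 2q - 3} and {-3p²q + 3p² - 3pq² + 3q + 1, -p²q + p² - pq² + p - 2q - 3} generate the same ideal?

For a fixed monomial order, each ideal has a unique reduced Gröbner basis; comparing bases decides equality.
Buchberger on the first generating set:
f_1 = 2p + q - 2, LT = p.
f_2 = -2p²q + 2p² - 2pq² - p - 2q - 3, LT = p²q.

S(f_1,f_2): lcm = p²q. S = p² + 3pq² - pq + 3p - q + 2.
  reduce S modulo (f_1, f_2):
  remainder 2q³ + 2q² - q - 1 ≠ 0; add g_3 = 2q³ + 2q² - q - 1 to the basis.

The other S-polynomials (S(f_1,g_3), S(f_2,g_3)) all reduce to 0 modulo the current basis, so we have a Gröbner basis.
Inter-reduce: drop elements whose leading term is divisible by another's, tail-reduce, and make monic.
Reduced Gröbner basis: {p - 3q - 1, q³ + q² + 3q + 3}.

Buchberger on the second generating set:
h_1 = -3p²q + 3p² - 3pq² + 3q + 1, LT = p²q.
h_2 = -p²q + p² - pq² + p - 2q - 3, LT = p²q.

S(h_1,h_2): lcm = p²q. S = p - 3q - 1.
  reduce S modulo (h_1, h_2):
  remainder p - 3q - 1 ≠ 0; add k_3 = p - 3q - 1 to the basis.

S(h_1,k_3): lcm = p²q. S = -p² - 3pq² + pq - q + 2.
  reduce S modulo (h_1, h_2, k_3):
  remainder -2q³ - 2q² + q + 1 ≠ 0; add k_4 = -2q³ - 2q² + q + 1 to the basis.

The other S-polynomials (S(h_2,k_3), S(h_1,k_4), S(h_2,k_4), S(k_3,k_4)) all reduce to 0 modulo the current basis, so we have a Gröbner basis.
Inter-reduce: drop elements whose leading term is divisible by another's, tail-reduce, and make monic.
Reduced Gröbner basis: {p - 3q - 1, q³ + q² + 3q + 3}.

The two bases agree; hence the ideals are identical.

Yes, the ideals are equal.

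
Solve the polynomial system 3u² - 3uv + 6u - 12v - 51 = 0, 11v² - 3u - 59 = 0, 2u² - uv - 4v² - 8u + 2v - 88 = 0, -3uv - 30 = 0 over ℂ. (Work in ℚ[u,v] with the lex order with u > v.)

{(-5, 2)}

Compute a lex Gröbner basis by Buchberger's algorithm.
f_1 = 3u² - 3uv + 6u - 12v - 51, LT = u².
f_2 = -3u + 11v² - 59, LT = u.
f_3 = 2u² - uv - 8u - 4v² + 2v - 88, LT = u².
f_4 = -3uv - 30, LT = uv.

S(f_1,f_2): lcm = u². S = 11/3uv² - uv - 53/3u - 4v - 17.
  reduce S modulo (f_1, f_2, f_3, f_4):
  remainder 121/9v⁴ - 11/3v³ - 1232/9v² + 47/3v + 2974/9 ≠ 0; add h_5 = 121/9v⁴ - 11/3v³ - 1232/9v² + 47/3v + 2974/9 to the basis.

S(f_1,f_3): lcm = u². S = -½uv + 6u + 2v² - 5v + 27.
  reduce S modulo (f_1, f_2, f_3, f_4, h_5):
  remainder -11/6v³ + 24v² + 29/6v - 91 ≠ 0; add h_6 = -11/6v³ + 24v² + 29/6v - 91 to the basis.

S(f_1,f_4): lcm = u²v. S = -uv² + 2uv - 10u - 4v² - 17v.
  reduce S modulo (f_1, f_2, f_3, f_4, h_5, h_6):
  remainder 811/33v² - 389/11v - 910/33 ≠ 0; add h_7 = 811/33v² - 389/11v - 910/33 to the basis.

S(f_2,f_4): lcm = uv. S = -11/3v³ + 59/3v - 10.
  reduce S modulo (f_1, f_2, f_3, f_4, h_5, h_6, h_7):
  remainder -47906/811v + 95812/811 ≠ 0; add h_8 = -47906/811v + 95812/811 to the basis.

The other S-polynomials (S(f_2,f_3), S(f_3,f_4), S(f_1,h_5), S(f_2,h_5), S(f_3,h_5), S(f_4,h_5), S(f_1,h_6), S(f_2,h_6), S(f_3,h_6), S(f_4,h_6), S(h_5,h_6), S(f_1,h_7), S(f_2,h_7), S(f_3,h_7), S(f_4,h_7), S(h_5,h_7), S(h_6,h_7), S(f_1,h_8), S(f_2,h_8), S(f_3,h_8), S(f_4,h_8), S(h_5,h_8), S(h_6,h_8), S(h_7,h_8)) all reduce to 0 modulo the current basis, so we have a Gröbner basis.
Inter-reduce: drop elements whose leading term is divisible by another's, tail-reduce, and make monic.
Reduced Gröbner basis: {u + 5, v - 2}.

Elimination: the polynomial v - 2 lies in the elimination ideal for v, so v ∈ {2}. For each such v, the remaining basis elements (now univariate) give the rest of the solution.
  v = 2: the earlier basis element becomes u + 5 = 0, giving u = -5 — point (-5, 2).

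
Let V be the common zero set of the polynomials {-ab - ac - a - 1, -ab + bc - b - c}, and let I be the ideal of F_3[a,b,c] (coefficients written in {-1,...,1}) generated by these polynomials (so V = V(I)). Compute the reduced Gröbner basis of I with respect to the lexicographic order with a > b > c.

The reduced Gröbner basis is the canonical form of the ideal for this ordering.

f_1 = -ab - ac - a - 1, LT = ab.
f_2 = -ab + bc - b - c, LT = ab.

S(f_1,f_2): lcm = ab. S = ac + a + bc - b - c + 1.
  leading term ac: no divisor's leading term divides it; move ac to the remainder.
  leading term a: no divisor's leading term divides it; move a to the remainder.
  leading term bc: no divisor's leading term divides it; move bc to the remainder.
  leading term b: no divisor's leading term divides it; move -b to the remainder.
  leading term c: no divisor's leading term divides it; move -c to the remainder.
  leading term 1: no divisor's leading term divides it; move 1 to the remainder.
  remainder ac + a + bc - b - c + 1 ≠ 0; add g_3 = ac + a + bc - b - c + 1 to the basis.

S(f_1,g_3): lcm = abc. S = -ab + ac^2 + ac - b^2c + b^2 + bc - b + c.
  leading term ab: subtract (1)·f_1 from -ab + ac^2 + ac - b^2c + b^2 + bc - b + c → ac^2 - ac + a - b^2c + b^2 + bc - b + c + 1
  leading term ac^2: subtract (c)·g_3 from ac^2 - ac + a - b^2c + b^2 + bc - b + c + 1 → ac + a - b^2c + b^2 - bc^2 - bc - b + c^2 + 1
  leading term ac: subtract (1)·g_3 from ac + a - b^2c + b^2 - bc^2 - bc - b + c^2 + 1 → -b^2c + b^2 - bc^2 + bc + c^2 + c
  leading term b^2c: no divisor's leading term divides it; move -b^2c to the remainder.
  leading term b^2: no divisor's leading term divides it; move b^2 to the remainder.
  leading term bc^2: no divisor's leading term divides it; move -bc^2 to the remainder.
  leading term bc: no divisor's leading term divides it; move bc to the remainder.
  leading term c^2: no divisor's leading term divides it; move c^2 to the remainder.
  leading term c: no divisor's leading term divides it; move c to the remainder.
  remainder -b^2c + b^2 - bc^2 + bc + c^2 + c ≠ 0; add g_4 = -b^2c + b^2 - bc^2 + bc + c^2 + c to the basis.

S(f_2,g_3): lcm = abc. S = -ab - b^2c + b^2 - bc^2 - bc - b + c^2.
  leading term ab: subtract (1)·f_1 from -ab - b^2c + b^2 - bc^2 - bc - b + c^2 → ac + a - b^2c + b^2 - bc^2 - bc - b + c^2 + 1
  leading term ac: subtract (1)·g_3 from ac + a - b^2c + b^2 - bc^2 - bc - b + c^2 + 1 → -b^2c + b^2 - bc^2 + bc + c^2 + c
  leading term b^2c: subtract (1)·g_4 from -b^2c + b^2 - bc^2 + bc + c^2 + c → 0
  remainder 0.

S(f_1,g_4): lcm = ab^2c. S = ab^2 - abc + ac^2 + ac + bc.
  leading term ab^2: subtract (-b)·f_1 from ab^2 - abc + ac^2 + ac + bc → abc - ab + ac^2 + ac + bc - b
  leading term abc: subtract (-c)·f_1 from abc - ab + ac^2 + ac + bc - b → -ab + bc - b - c
  leading term ab: subtract (1)·f_1 from -ab + bc - b - c → ac + a + bc - b - c + 1
  leading term ac: subtract (1)·g_3 from ac + a + bc - b - c + 1 → 0
  remainder 0.

S(f_2,g_4): lcm = ab^2c. S = ab^2 - abc^2 + abc + ac^2 + ac - b^2c^2 + b^2c + bc^2.
  leading term ab^2: subtract (-b)·f_1 from ab^2 - abc^2 + abc + ac^2 + ac - b^2c^2 + b^2c + bc^2 → -abc^2 - ab + ac^2 + ac - b^2c^2 + b^2c + bc^2 - b
  leading term abc^2: subtract (c^2)·f_1 from -abc^2 - ab + ac^2 + ac - b^2c^2 + b^2c + bc^2 - b → -ab + ac^3 - ac^2 + ac - b^2c^2 + b^2c + bc^2 - b + c^2
  leading term ab: subtract (1)·f_1 from -ab + ac^3 - ac^2 + ac - b^2c^2 + b^2c + bc^2 - b + c^2 → ac^3 - ac^2 - ac + a - b^2c^2 + b^2c + bc^2 - b + c^2 + 1
  leading term ac^3: subtract (c^2)·g_3 from ac^3 - ac^2 - ac + a - b^2c^2 + b^2c + bc^2 - b + c^2 + 1 → ac^2 - ac + a - b^2c^2 + b^2c - bc^3 - bc^2 - b + c^3 + 1
  leading term ac^2: subtract (c)·g_3 from ac^2 - ac + a - b^2c^2 + b^2c - bc^3 - bc^2 - b + c^3 + 1 → ac + a - b^2c^2 + b^2c - bc^3 + bc^2 + bc - b + c^3 + c^2 - c + 1
  leading term ac: subtract (1)·g_3 from ac + a - b^2c^2 + b^2c - bc^3 + bc^2 + bc - b + c^3 + c^2 - c + 1 → -b^2c^2 + b^2c - bc^3 + bc^2 + c^3 + c^2
  leading term b^2c^2: subtract (c)·g_4 from -b^2c^2 + b^2c - bc^3 + bc^2 + c^3 + c^2 → 0
  remainder 0.

S(g_3,g_4): lcm = ab^2c. S = -ab^2 - abc^2 + abc + ac^2 + ac + b^3c - b^3 - b^2c + b^2.
  leading term ab^2: subtract (b)·f_1 from -ab^2 - abc^2 + abc + ac^2 + ac + b^3c - b^3 - b^2c + b^2 → -abc^2 - abc + ab + ac^2 + ac + b^3c - b^3 - b^2c + b^2 + b
  leading term abc^2: subtract (c^2)·f_1 from -abc^2 - abc + ab + ac^2 + ac + b^3c - b^3 - b^2c + b^2 + b → -abc + ab + ac^3 - ac^2 + ac + b^3c - b^3 - b^2c + b^2 + b + c^2
  leading term abc: subtract (c)·f_1 from -abc + ab + ac^3 - ac^2 + ac + b^3c - b^3 - b^2c + b^2 + b + c^2 → ab + ac^3 - ac + b^3c - b^3 - b^2c + b^2 + b + c^2 + c
  leading term ab: subtract (-1)·f_1 from ab + ac^3 - ac + b^3c - b^3 - b^2c + b^2 + b + c^2 + c → ac^3 + ac - a + b^3c - b^3 - b^2c + b^2 + b + c^2 + c - 1
  leading term ac^3: subtract (c^2)·g_3 from ac^3 + ac - a + b^3c - b^3 - b^2c + b^2 + b + c^2 + c - 1 → -ac^2 + ac - a + b^3c - b^3 - b^2c + b^2 - bc^3 + bc^2 + b + c^3 + c - 1
  leading term ac^2: subtract (-c)·g_3 from -ac^2 + ac - a + b^3c - b^3 - b^2c + b^2 - bc^3 + bc^2 + b + c^3 + c - 1 → -ac - a + b^3c - b^3 - b^2c + b^2 - bc^3 - bc^2 - bc + b + c^3 - c^2 - c - 1
  leading term ac: subtract (-1)·g_3 from -ac - a + b^3c - b^3 - b^2c + b^2 - bc^3 - bc^2 - bc + b + c^3 - c^2 - c - 1 → b^3c - b^3 - b^2c + b^2 - bc^3 - bc^2 + c^3 - c^2 + c
  leading term b^3c: subtract (-b)·g_4 from b^3c - b^3 - b^2c + b^2 - bc^3 - bc^2 + c^3 - c^2 + c → -b^2c^2 + b^2 - bc^3 + bc + c^3 - c^2 + c
  leading term b^2c^2: subtract (c)·g_4 from -b^2c^2 + b^2 - bc^3 + bc + c^3 - c^2 + c → -b^2c + b^2 - bc^2 + bc + c^2 + c
  leading term b^2c: subtract (1)·g_4 from -b^2c + b^2 - bc^2 + bc + c^2 + c → 0
  remainder 0.

Every S-polynomial of the final basis reduces to 0, so we have a Gröbner basis.
Inter-reduce: drop elements whose leading term is divisible by another's, tail-reduce, and make monic.

G = {ab - bc + b + c, ac + a + bc - b - c + 1, b^2c - b^2 + bc^2 - bc - c^2 - c}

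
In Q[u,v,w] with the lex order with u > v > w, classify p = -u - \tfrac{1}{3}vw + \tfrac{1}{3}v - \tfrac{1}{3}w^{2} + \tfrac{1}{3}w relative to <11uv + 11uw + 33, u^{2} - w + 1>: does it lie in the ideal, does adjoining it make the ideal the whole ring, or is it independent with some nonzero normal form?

First compute the reduced Gröbner basis of I by Buchberger's algorithm.
f_1 = 11uv + 11uw + 33, LT = uv.
f_2 = u^{2} - w + 1, LT = u^{2}.

S(f_1,f_2): lcm = u^{2}v. S = u^{2}w + 3u + vw - v.
  leading term u^{2}w: subtract (w)·f_2 from u^{2}w + 3u + vw - v → 3u + vw - v + w^{2} - w
  leading term u: no divisor's leading term divides it; move 3u to the remainder.
  leading term vw: no divisor's leading term divides it; move vw to the remainder.
  leading term v: no divisor's leading term divides it; move -v to the remainder.
  leading term w^{2}: no divisor's leading term divides it; move w^{2} to the remainder.
  leading term w: no divisor's leading term divides it; move -w to the remainder.
  remainder 3u + vw - v + w^{2} - w ≠ 0; add h_3 = 3u + vw - v + w^{2} - w to the basis.

S(f_1,h_3): lcm = uv. S = uw - \tfrac{1}{3}v^{2}w + \tfrac{1}{3}v^{2} - \tfrac{1}{3}vw^{2} + \tfrac{1}{3}vw + 3.
  leading term uw: subtract (\tfrac{1}{3}w)·h_3 from uw - \tfrac{1}{3}v^{2}w + \tfrac{1}{3}v^{2} - \tfrac{1}{3}vw^{2} + \tfrac{1}{3}vw + 3 → -\tfrac{1}{3}v^{2}w + \tfrac{1}{3}v^{2} - \tfrac{2}{3}vw^{2} + \tfrac{2}{3}vw - \tfrac{1}{3}w^{3} + \tfrac{1}{3}w^{2} + 3
  leading term v^{2}w: no divisor's leading term divides it; move -\tfrac{1}{3}v^{2}w to the remainder.
  leading term v^{2}: no divisor's leading term divides it; move \tfrac{1}{3}v^{2} to the remainder.
  leading term vw^{2}: no divisor's leading term divides it; move -\tfrac{2}{3}vw^{2} to the remainder.
  leading term vw: no divisor's leading term divides it; move \tfrac{2}{3}vw to the remainder.
  leading term w^{3}: no divisor's leading term divides it; move -\tfrac{1}{3}w^{3} to the remainder.
  leading term w^{2}: no divisor's leading term divides it; move \tfrac{1}{3}w^{2} to the remainder.
  leading term 1: no divisor's leading term divides it; move 3 to the remainder.
  remainder -\tfrac{1}{3}v^{2}w + \tfrac{1}{3}v^{2} - \tfrac{2}{3}vw^{2} + \tfrac{2}{3}vw - \tfrac{1}{3}w^{3} + \tfrac{1}{3}w^{2} + 3 ≠ 0; add h_4 = -\tfrac{1}{3}v^{2}w + \tfrac{1}{3}v^{2} - \tfrac{2}{3}vw^{2} + \tfrac{2}{3}vw - \tfrac{1}{3}w^{3} + \tfrac{1}{3}w^{2} + 3 to the basis.

The other S-polynomials (S(f_2,h_3), S(f_1,h_4), S(f_2,h_4), S(h_3,h_4)) all reduce to 0 modulo the current basis, so we have a Gröbner basis.
Inter-reduce: drop elements whose leading term is divisible by another's, tail-reduce, and make monic.
Reduced Gröbner basis: {u + \tfrac{1}{3}vw - \tfrac{1}{3}v + \tfrac{1}{3}w^{2} - \tfrac{1}{3}w, v^{2}w - v^{2} + 2vw^{2} - 2vw + w^{3} - w^{2} - 9}.
Label its elements g_1 = u + \tfrac{1}{3}vw - \tfrac{1}{3}v + \tfrac{1}{3}w^{2} - \tfrac{1}{3}w, g_2 = v^{2}w - v^{2} + 2vw^{2} - 2vw + w^{3} - w^{2} - 9.

Reduce p = -u - \tfrac{1}{3}vw + \tfrac{1}{3}v - \tfrac{1}{3}w^{2} + \tfrac{1}{3}w modulo G:
  leading term u: subtract (-1)·g_1 from -u - \tfrac{1}{3}vw + \tfrac{1}{3}v - \tfrac{1}{3}w^{2} + \tfrac{1}{3}w → 0
  normal form = 0.
Since the normal form is 0, p ∈ I.

-u - \tfrac{1}{3}vw + \tfrac{1}{3}v - \tfrac{1}{3}w^{2} + \tfrac{1}{3}w lies in I (it reduces to 0).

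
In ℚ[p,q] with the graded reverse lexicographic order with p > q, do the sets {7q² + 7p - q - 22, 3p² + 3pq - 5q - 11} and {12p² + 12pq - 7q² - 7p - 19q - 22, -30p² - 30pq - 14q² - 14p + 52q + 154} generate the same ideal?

Since reduced Gröbner bases are canonical representatives of ideals under a given ordering, it suffices to compute and compare them.
Buchberger on the first generating set:
f_1 = 7q² + 7p - q - 22, LT = q².
f_2 = 3p² + 3pq - 5q - 11, LT = p².

The S-polynomials (S(f_1,f_2)) all reduce to 0 modulo the current basis, so we have a Gröbner basis.
Inter-reduce: drop elements whose leading term is divisible by another's, tail-reduce, and make monic.
Reduced Gröbner basis: {p² + pq - 5/3q - 11/3, q² + p - 1/7q - 22/7}.

Buchberger on the second generating set:
h_1 = 12p² + 12pq - 7q² - 7p - 19q - 22, LT = p².
h_2 = -30p² - 30pq - 14q² - 14p + 52q + 154, LT = p².

S(h_1,h_2): lcm = p². S = -21/20q² - 21/20p + 3/20q + 33/10.
  reduce S modulo (h_1, h_2):
  remainder -21/20q² - 21/20p + 3/20q + 33/10 ≠ 0; add k_3 = -21/20q² - 21/20p + 3/20q + 33/10 to the basis.

The other S-polynomials (S(h_1,k_3), S(h_2,k_3)) all reduce to 0 modulo the current basis, so we have a Gröbner basis.
Inter-reduce: drop elements whose leading term is divisible by another's, tail-reduce, and make monic.
Reduced Gröbner basis: {p² + pq - 5/3q - 11/3, q² + p - 1/7q - 22/7}.

These coincide, so the ideals are equal.

Yes, the ideals are equal.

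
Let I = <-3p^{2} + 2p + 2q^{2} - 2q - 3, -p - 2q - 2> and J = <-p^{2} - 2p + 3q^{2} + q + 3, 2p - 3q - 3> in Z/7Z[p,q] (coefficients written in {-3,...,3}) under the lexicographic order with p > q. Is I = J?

Yes, the ideals are equal.

Since reduced Gröbner bases are canonical representatives of ideals under a given ordering, it suffices to compute and compare them.
Buchberger on the first generating set:
f_1 = -3p^{2} + 2p + 2q^{2} - 2q - 3, LT = p^{2}.
f_2 = -p - 2q - 2, LT = p.

S(f_1,f_2): lcm = p^{2}. S = -2pq + 2p - 3q^{2} + 3q + 1.
  leading term pq: subtract (2q)·f_2 from -2pq + 2p - 3q^{2} + 3q + 1 → 2p + q^{2} + 1
  leading term p: subtract (-2)·f_2 from 2p + q^{2} + 1 → q^{2} + 3q - 3
  leading term q^{2}: no divisor's leading term divides it; move q^{2} to the remainder.
  leading term q: no divisor's leading term divides it; move 3q to the remainder.
  leading term 1: no divisor's leading term divides it; move -3 to the remainder.
  remainder q^{2} + 3q - 3 ≠ 0; add g_3 = q^{2} + 3q - 3 to the basis.

S(f_1,g_3): leading monomials are coprime, so the S-polynomial reduces to 0 (Buchberger's first criterion).
S(f_2,g_3): leading monomials are coprime, so the S-polynomial reduces to 0 (Buchberger's first criterion).
Every S-polynomial of the final basis reduces to 0, so we have a Gröbner basis.
Inter-reduce: drop elements whose leading term is divisible by another's, tail-reduce, and make monic.
Reduced Gröbner basis: {p + 2q + 2, q^{2} + 3q - 3}.

Buchberger on the second generating set:
h_1 = -p^{2} - 2p + 3q^{2} + q + 3, LT = p^{2}.
h_2 = 2p - 3q - 3, LT = p.

S(h_1,h_2): lcm = p^{2}. S = -2pq - 3q^{2} - q - 3.
  leading term pq: subtract (-q)·h_2 from -2pq - 3q^{2} - q - 3 → q^{2} + 3q - 3
  leading term q^{2}: no divisor's leading term divides it; move q^{2} to the remainder.
  leading term q: no divisor's leading term divides it; move 3q to the remainder.
  leading term 1: no divisor's leading term divides it; move -3 to the remainder.
  remainder q^{2} + 3q - 3 ≠ 0; add k_3 = q^{2} + 3q - 3 to the basis.

S(h_1,k_3): leading monomials are coprime, so the S-polynomial reduces to 0 (Buchberger's first criterion).
S(h_2,k_3): leading monomials are coprime, so the S-polynomial reduces to 0 (Buchberger's first criterion).
Every S-polynomial of the final basis reduces to 0, so we have a Gröbner basis.
Inter-reduce: drop elements whose leading term is divisible by another's, tail-reduce, and make monic.
Reduced Gröbner basis: {p + 2q + 2, q^{2} + 3q - 3}.

Same reduced basis, so the two generating sets span the same ideal.
The same test decides containment: I ⊆ J iff every generator of I reduces to 0 modulo a Gröbner basis of J.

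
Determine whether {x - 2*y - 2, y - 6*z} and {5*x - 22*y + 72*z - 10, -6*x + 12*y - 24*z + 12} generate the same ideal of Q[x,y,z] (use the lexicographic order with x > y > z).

For a fixed monomial order, each ideal has a unique reduced Gröbner basis; comparing bases decides equality.
Buchberger on the first generating set:
f_1 = x - 2*y - 2, LT = x.
f_2 = y - 6*z, LT = y.

S(f_1,f_2): leading monomials are coprime, so the S-polynomial reduces to 0 (Buchberger's first criterion).
Every S-polynomial of the final basis reduces to 0, so we have a Gröbner basis.
Inter-reduce: drop elements whose leading term is divisible by another's, tail-reduce, and make monic.
Reduced Gröbner basis: {x - 12*z - 2, y - 6*z}.

Buchberger on the second generating set:
h_1 = 5*x - 22*y + 72*z - 10, LT = x.
h_2 = -6*x + 12*y - 24*z + 12, LT = x.

S(h_1,h_2): lcm = x. S = -12/5*y + 52/5*z.
  leading term y: no divisor's leading term divides it; move -12/5*y to the remainder.
  leading term z: no divisor's leading term divides it; move 52/5*z to the remainder.
  remainder -12/5*y + 52/5*z ≠ 0; add k_3 = -12/5*y + 52/5*z to the basis.

S(h_1,k_3): leading monomials are coprime, so the S-polynomial reduces to 0 (Buchberger's first criterion).
S(h_2,k_3): leading monomials are coprime, so the S-polynomial reduces to 0 (Buchberger's first criterion).
Every S-polynomial of the final basis reduces to 0, so we have a Gröbner basis.
Inter-reduce: drop elements whose leading term is divisible by another's, tail-reduce, and make monic.
Reduced Gröbner basis: {x - 14/3*z - 2, y - 13/3*z}.

The bases are distinct; the ideals are different.

No, the ideals differ.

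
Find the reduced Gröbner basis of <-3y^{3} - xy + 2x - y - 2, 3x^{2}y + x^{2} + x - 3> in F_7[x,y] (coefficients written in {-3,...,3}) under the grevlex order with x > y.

G = {x^{3} + 2x^{2} - xy + y^{2} + x - 2y, x^{2}y - 2x^{2} - 2x - 1, xy^{2} - 2x^{2} + 2xy - 3y^{2} + x + y + 1, y^{3} - 2xy - 3x - 2y + 3}

f_1 = -3y^{3} - xy + 2x - y - 2, LT = y^{3}.
f_2 = 3x^{2}y + x^{2} + x - 3, LT = x^{2}y.

S(f_1,f_2): lcm = x^{2}y^{3}. S = -2x^{3}y + 2x^{2}y^{2} - 3x^{3} - 2x^{2}y + 2xy^{2} + 3x^{2} + y^{2}.
  leading term x^{3}y: subtract (-3x)·f_2 from -2x^{3}y + 2x^{2}y^{2} - 3x^{3} - 2x^{2}y + 2xy^{2} + 3x^{2} + y^{2} → 2x^{2}y^{2} - 2x^{2}y + 2xy^{2} - x^{2} + y^{2} - 2x
  leading term x^{2}y^{2}: subtract (3y)·f_2 from 2x^{2}y^{2} - 2x^{2}y + 2xy^{2} - x^{2} + y^{2} - 2x → 2x^{2}y + 2xy^{2} - x^{2} - 3xy + y^{2} - 2x + 2y
  leading term x^{2}y: subtract (3)·f_2 from 2x^{2}y + 2xy^{2} - x^{2} - 3xy + y^{2} - 2x + 2y → 2xy^{2} + 3x^{2} - 3xy + y^{2} + 2x + 2y + 2
  leading term xy^{2}: no divisor's leading term divides it; move 2xy^{2} to the remainder.
  leading term x^{2}: no divisor's leading term divides it; move 3x^{2} to the remainder.
  leading term xy: no divisor's leading term divides it; move -3xy to the remainder.
  leading term y^{2}: no divisor's leading term divides it; move y^{2} to the remainder.
  leading term x: no divisor's leading term divides it; move 2x to the remainder.
  leading term y: no divisor's leading term divides it; move 2y to the remainder.
  leading term 1: no divisor's leading term divides it; move 2 to the remainder.
  remainder 2xy^{2} + 3x^{2} - 3xy + y^{2} + 2x + 2y + 2 ≠ 0; add g_3 = 2xy^{2} + 3x^{2} - 3xy + y^{2} + 2x + 2y + 2 to the basis.

S(f_2,g_3): lcm = x^{2}y^{2}. S = 2x^{3} + 3x^{2}y + 3xy^{2} - x^{2} - 3xy - x - y.
  leading term x^{3}: no divisor's leading term divides it; move 2x^{3} to the remainder.
  leading term x^{2}y: subtract (1)·f_2 from 3x^{2}y + 3xy^{2} - x^{2} - 3xy - x - y → 3xy^{2} - 2x^{2} - 3xy - 2x - y + 3
  leading term xy^{2}: subtract (-2)·g_3 from 3xy^{2} - 2x^{2} - 3xy - 2x - y + 3 → -3x^{2} - 2xy + 2y^{2} + 2x + 3y
  leading term x^{2}: no divisor's leading term divides it; move -3x^{2} to the remainder.
  leading term xy: no divisor's leading term divides it; move -2xy to the remainder.
  leading term y^{2}: no divisor's leading term divides it; move 2y^{2} to the remainder.
  leading term x: no divisor's leading term divides it; move 2x to the remainder.
  leading term y: no divisor's leading term divides it; move 3y to the remainder.
  remainder 2x^{3} - 3x^{2} - 2xy + 2y^{2} + 2x + 3y ≠ 0; add g_4 = 2x^{3} - 3x^{2} - 2xy + 2y^{2} + 2x + 3y to the basis.

The other S-polynomials (S(f_1,g_3), S(f_1,g_4), S(f_2,g_4), S(g_3,g_4)) all reduce to 0 modulo the current basis, so we have a Gröbner basis.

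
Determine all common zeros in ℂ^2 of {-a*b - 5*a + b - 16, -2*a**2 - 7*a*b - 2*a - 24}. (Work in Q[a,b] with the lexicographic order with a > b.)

Compute a lex Gröbner basis by Buchberger's algorithm.
f_1 = -a*b - 5*a + b - 16, LT = a*b.
f_2 = -2*a**2 - 7*a*b - 2*a - 24, LT = a**2.

S(f_1,f_2): lcm = a**2*b. S = 5*a**2 - 7/2*a*b**2 - 2*a*b + 16*a - 12*b.
  leading term a**2: subtract (-5/2)·f_2 from 5*a**2 - 7/2*a*b**2 - 2*a*b + 16*a - 12*b → -7/2*a*b**2 - 39/2*a*b + 11*a - 12*b - 60
  leading term a*b**2: subtract (7/2*b)·f_1 from -7/2*a*b**2 - 39/2*a*b + 11*a - 12*b - 60 → -2*a*b + 11*a - 7/2*b**2 + 44*b - 60
  leading term a*b: subtract (2)·f_1 from -2*a*b + 11*a - 7/2*b**2 + 44*b - 60 → 21*a - 7/2*b**2 + 42*b - 28
  leading term a: no divisor's leading term divides it; move 21*a to the remainder.
  leading term b**2: no divisor's leading term divides it; move -7/2*b**2 to the remainder.
  leading term b: no divisor's leading term divides it; move 42*b to the remainder.
  leading term 1: no divisor's leading term divides it; move -28 to the remainder.
  remainder 21*a - 7/2*b**2 + 42*b - 28 ≠ 0; add h_3 = 21*a - 7/2*b**2 + 42*b - 28 to the basis.

S(f_1,h_3): lcm = a*b. S = 5*a + 1/6*b**3 - 2*b**2 + 1/3*b + 16.
  leading term a: subtract (5/21)·h_3 from 5*a + 1/6*b**3 - 2*b**2 + 1/3*b + 16 → 1/6*b**3 - 7/6*b**2 - 29/3*b + 68/3
  leading term b**3: no divisor's leading term divides it; move 1/6*b**3 to the remainder.
  leading term b**2: no divisor's leading term divides it; move -7/6*b**2 to the remainder.
  leading term b: no divisor's leading term divides it; move -29/3*b to the remainder.
  leading term 1: no divisor's leading term divides it; move 68/3 to the remainder.
  remainder 1/6*b**3 - 7/6*b**2 - 29/3*b + 68/3 ≠ 0; add h_4 = 1/6*b**3 - 7/6*b**2 - 29/3*b + 68/3 to the basis.

The other S-polynomials (S(f_2,h_3), S(f_1,h_4), S(f_2,h_4), S(h_3,h_4)) all reduce to 0 modulo the current basis, so we have a Gröbner basis.
Inter-reduce: drop elements whose leading term is divisible by another's, tail-reduce, and make monic.
Reduced Gröbner basis: {a - 1/6*b**2 + 2*b - 4/3, b**3 - 7*b**2 - 58*b + 136}.

A lex Gröbner basis eliminates variables successively. Here b**3 - 7*b**2 - 58*b + 136 depends only on b, with roots {2, 5/2 - 3*sqrt(33)/2, 5/2 + 3*sqrt(33)/2}; lifting each root through the earlier basis elements recovers the full solutions.
  b = 2: the earlier basis element becomes a + 2 = 0, giving a = -2 — point (-2, 2).
  b = 5/2 - 3*sqrt(33)/2: the earlier basis element becomes a - 7*sqrt(33)/4 - 39/4 = 0, giving a = 39/4 + 7*sqrt(33)/4 — point (39/4 + 7*sqrt(33)/4, 5/2 - 3*sqrt(33)/2).
  b = 5/2 + 3*sqrt(33)/2: the earlier basis element becomes a - 39/4 + 7*sqrt(33)/4 = 0, giving a = 39/4 - 7*sqrt(33)/4 — point (39/4 - 7*sqrt(33)/4, 5/2 + 3*sqrt(33)/2).

{(-2, 2), (39/4 + 7*sqrt(33)/4, 5/2 - 3*sqrt(33)/2), (39/4 - 7*sqrt(33)/4, 5/2 + 3*sqrt(33)/2)}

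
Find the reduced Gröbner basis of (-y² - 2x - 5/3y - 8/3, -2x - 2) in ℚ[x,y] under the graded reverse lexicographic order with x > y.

f_1 = -y² - 2x - 5/3y - 8/3, LT = y².
f_2 = -2x - 2, LT = x.

The S-polynomials (S(f_1,f_2)) all reduce to 0 modulo the current basis, so we have a Gröbner basis.

G = {y² + 5/3y + ⅔, x + 1}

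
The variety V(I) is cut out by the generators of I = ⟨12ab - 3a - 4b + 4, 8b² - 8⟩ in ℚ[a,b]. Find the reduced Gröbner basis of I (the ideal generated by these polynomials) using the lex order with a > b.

G = {a + 4/15b - 4/15, b² - 1}

f_1 = 12ab - 3a - 4b + 4, LT = ab.
f_2 = 8b² - 8, LT = b².

S(f_1,f_2): lcm = ab². S = -¼ab + a - ⅓b² + ⅓b.
  reduce S modulo (f_1, f_2):
  remainder 15/16a + ¼b - ¼ ≠ 0; add g_3 = 15/16a + ¼b - ¼ to the basis.

The other S-polynomials (S(f_1,g_3), S(f_2,g_3)) all reduce to 0 modulo the current basis, so we have a Gröbner basis.
Inter-reduce: drop elements whose leading term is divisible by another's, tail-reduce, and make monic.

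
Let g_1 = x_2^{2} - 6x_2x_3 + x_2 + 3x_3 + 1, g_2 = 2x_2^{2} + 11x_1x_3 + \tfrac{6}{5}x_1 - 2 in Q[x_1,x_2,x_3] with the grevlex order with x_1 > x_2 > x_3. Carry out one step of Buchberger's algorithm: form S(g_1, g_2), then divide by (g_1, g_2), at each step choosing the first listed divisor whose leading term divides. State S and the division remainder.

lcm(LM(g_1), LM(g_2)) = x_2^{2}.
S = (lcm/LT(g_1))·g_1 − (lcm/LT(g_2))·g_2 = -\tfrac{11}{2}x_1x_3 - 6x_2x_3 - \tfrac{3}{5}x_1 + x_2 + 3x_3 + 2.
Reduce S modulo (g_1, g_2) in that order:
  leading term x_1x_3: no divisor's leading term divides it; move -\tfrac{11}{2}x_1x_3 to the remainder.
  leading term x_2x_3: no divisor's leading term divides it; move -6x_2x_3 to the remainder.
  leading term x_1: no divisor's leading term divides it; move -\tfrac{3}{5}x_1 to the remainder.
  leading term x_2: no divisor's leading term divides it; move x_2 to the remainder.
  leading term x_3: no divisor's leading term divides it; move 3x_3 to the remainder.
  leading term 1: no divisor's leading term divides it; move 2 to the remainder.
The remainder -\tfrac{11}{2}x_1x_3 - 6x_2x_3 - \tfrac{3}{5}x_1 + x_2 + 3x_3 + 2 is nonzero, so it would be added as the next basis element.
An S-polynomial is built so that the two leading terms cancel; whether anything survives reduction is exactly the Gröbner-basis criterion.

S(g_1, g_2) = -\tfrac{11}{2}x_1x_3 - 6x_2x_3 - \tfrac{3}{5}x_1 + x_2 + 3x_3 + 2; remainder on division = -\tfrac{11}{2}x_1x_3 - 6x_2x_3 - \tfrac{3}{5}x_1 + x_2 + 3x_3 + 2.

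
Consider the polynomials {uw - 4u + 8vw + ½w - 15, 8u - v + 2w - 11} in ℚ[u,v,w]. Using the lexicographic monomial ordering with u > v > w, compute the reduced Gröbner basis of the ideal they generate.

G = {u - ⅛v + ¼w - 11/8, vw - 4/65v - 2/65w² + 23/65w - 164/65}

f_1 = uw - 4u + 8vw + ½w - 15, LT = uw.
f_2 = 8u - v + 2w - 11, LT = u.

S(f_1,f_2): lcm = uw. S = -4u + 65/8vw - ¼w² + 15/8w - 15.
  leading term u: subtract (-½)·f_2 from -4u + 65/8vw - ¼w² + 15/8w - 15 → 65/8vw - ½v - ¼w² + 23/8w - 41/2
  leading term vw: no divisor's leading term divides it; move 65/8vw to the remainder.
  leading term v: no divisor's leading term divides it; move -½v to the remainder.
  leading term w²: no divisor's leading term divides it; move -¼w² to the remainder.
  leading term w: no divisor's leading term divides it; move 23/8w to the remainder.
  leading term 1: no divisor's leading term divides it; move -41/2 to the remainder.
  remainder 65/8vw - ½v - ¼w² + 23/8w - 41/2 ≠ 0; add g_3 = 65/8vw - ½v - ¼w² + 23/8w - 41/2 to the basis.

The other S-polynomials (S(f_1,g_3), S(f_2,g_3)) all reduce to 0 modulo the current basis, so we have a Gröbner basis.
Inter-reduce: drop elements whose leading term is divisible by another's, tail-reduce, and make monic.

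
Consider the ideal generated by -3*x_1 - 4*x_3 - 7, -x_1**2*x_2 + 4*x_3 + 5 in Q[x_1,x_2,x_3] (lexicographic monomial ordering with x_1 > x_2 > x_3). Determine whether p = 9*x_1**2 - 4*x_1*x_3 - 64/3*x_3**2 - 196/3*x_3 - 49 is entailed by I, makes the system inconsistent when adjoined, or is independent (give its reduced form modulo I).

First compute the reduced Gröbner basis of I by Buchberger's algorithm.
f_1 = -3*x_1 - 4*x_3 - 7, LT = x_1.
f_2 = -x_1**2*x_2 + 4*x_3 + 5, LT = x_1**2*x_2.

S(f_1,f_2): lcm = x_1**2*x_2. S = 4/3*x_1*x_2*x_3 + 7/3*x_1*x_2 + 4*x_3 + 5.
  leading term x_1*x_2*x_3: subtract (-4/9*x_2*x_3)·f_1 from 4/3*x_1*x_2*x_3 + 7/3*x_1*x_2 + 4*x_3 + 5 → 7/3*x_1*x_2 - 16/9*x_2*x_3**2 - 28/9*x_2*x_3 + 4*x_3 + 5
  leading term x_1*x_2: subtract (-7/9*x_2)·f_1 from 7/3*x_1*x_2 - 16/9*x_2*x_3**2 - 28/9*x_2*x_3 + 4*x_3 + 5 → -16/9*x_2*x_3**2 - 56/9*x_2*x_3 - 49/9*x_2 + 4*x_3 + 5
  leading term x_2*x_3**2: no divisor's leading term divides it; move -16/9*x_2*x_3**2 to the remainder.
  leading term x_2*x_3: no divisor's leading term divides it; move -56/9*x_2*x_3 to the remainder.
  leading term x_2: no divisor's leading term divides it; move -49/9*x_2 to the remainder.
  leading term x_3: no divisor's leading term divides it; move 4*x_3 to the remainder.
  leading term 1: no divisor's leading term divides it; move 5 to the remainder.
  remainder -16/9*x_2*x_3**2 - 56/9*x_2*x_3 - 49/9*x_2 + 4*x_3 + 5 ≠ 0; add h_3 = -16/9*x_2*x_3**2 - 56/9*x_2*x_3 - 49/9*x_2 + 4*x_3 + 5 to the basis.

The other S-polynomials (S(f_1,h_3), S(f_2,h_3)) all reduce to 0 modulo the current basis, so we have a Gröbner basis.
Inter-reduce: drop elements whose leading term is divisible by another's, tail-reduce, and make monic.
Reduced Gröbner basis: {x_1 + 4/3*x_3 + 7/3, x_2*x_3**2 + 7/2*x_2*x_3 + 49/16*x_2 - 9/4*x_3 - 45/16}.
Label its elements g_1 = x_1 + 4/3*x_3 + 7/3, g_2 = x_2*x_3**2 + 7/2*x_2*x_3 + 49/16*x_2 - 9/4*x_3 - 45/16.

Reduce p = 9*x_1**2 - 4*x_1*x_3 - 64/3*x_3**2 - 196/3*x_3 - 49 modulo G:
  leading term x_1**2: subtract (9*x_1)·g_1 from 9*x_1**2 - 4*x_1*x_3 - 64/3*x_3**2 - 196/3*x_3 - 49 → -16*x_1*x_3 - 21*x_1 - 64/3*x_3**2 - 196/3*x_3 - 49
  leading term x_1*x_3: subtract (-16*x_3)·g_1 from -16*x_1*x_3 - 21*x_1 - 64/3*x_3**2 - 196/3*x_3 - 49 → -21*x_1 - 28*x_3 - 49
  leading term x_1: subtract (-21)·g_1 from -21*x_1 - 28*x_3 - 49 → 0
  normal form = 0.
Since the normal form is 0, p ∈ I.

9*x_1**2 - 4*x_1*x_3 - 64/3*x_3**2 - 196/3*x_3 - 49 lies in I (it reduces to 0).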